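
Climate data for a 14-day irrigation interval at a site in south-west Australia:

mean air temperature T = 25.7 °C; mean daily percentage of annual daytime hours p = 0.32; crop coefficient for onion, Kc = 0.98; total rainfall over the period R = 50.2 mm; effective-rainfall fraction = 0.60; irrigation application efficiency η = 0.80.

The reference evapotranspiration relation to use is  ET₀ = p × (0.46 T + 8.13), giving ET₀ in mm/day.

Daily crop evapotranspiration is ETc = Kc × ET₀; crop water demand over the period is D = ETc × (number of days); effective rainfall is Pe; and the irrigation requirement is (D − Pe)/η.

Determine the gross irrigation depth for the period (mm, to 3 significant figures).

71.8 mm

ET₀ = 0.32 × (0.46 × 25.7 + 8.13) = 0.32 × 19.952 = 6.3846 mm/d
ETc = Kc × ET₀ = 0.98 × 6.3846 = 6.2569 mm/d
Crop demand D = ETc × 14 d = 6.2569 × 14 = 87.597 mm
Pe = 0.60 × 50.2 = 30.120 mm
D − Pe = 87.597 − 30.120 = 57.477 mm
Gross irrigation = 57.477 / 0.80 = 71.846 mm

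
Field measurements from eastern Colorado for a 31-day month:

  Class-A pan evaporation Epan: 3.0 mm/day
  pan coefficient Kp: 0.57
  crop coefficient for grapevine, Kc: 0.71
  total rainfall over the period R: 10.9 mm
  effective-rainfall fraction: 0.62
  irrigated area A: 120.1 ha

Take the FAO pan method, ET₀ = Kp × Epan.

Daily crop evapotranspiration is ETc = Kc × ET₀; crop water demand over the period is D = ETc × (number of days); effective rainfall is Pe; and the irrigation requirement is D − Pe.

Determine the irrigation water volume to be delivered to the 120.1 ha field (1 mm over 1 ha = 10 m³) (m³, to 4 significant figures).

37090 m³

ET₀ = 0.57 × 3.0 = 1.7100 mm/d
ETc = Kc × ET₀ = 0.71 × 1.7100 = 1.2141 mm/d
Crop demand D = ETc × 31 d = 1.2141 × 31 = 37.637 mm
Pe = 0.62 × 10.9 = 6.758 mm
D − Pe = 37.637 − 6.758 = 30.879 mm
Volume = 30.879 mm × 120.1 ha × 10 = 37085.7 m³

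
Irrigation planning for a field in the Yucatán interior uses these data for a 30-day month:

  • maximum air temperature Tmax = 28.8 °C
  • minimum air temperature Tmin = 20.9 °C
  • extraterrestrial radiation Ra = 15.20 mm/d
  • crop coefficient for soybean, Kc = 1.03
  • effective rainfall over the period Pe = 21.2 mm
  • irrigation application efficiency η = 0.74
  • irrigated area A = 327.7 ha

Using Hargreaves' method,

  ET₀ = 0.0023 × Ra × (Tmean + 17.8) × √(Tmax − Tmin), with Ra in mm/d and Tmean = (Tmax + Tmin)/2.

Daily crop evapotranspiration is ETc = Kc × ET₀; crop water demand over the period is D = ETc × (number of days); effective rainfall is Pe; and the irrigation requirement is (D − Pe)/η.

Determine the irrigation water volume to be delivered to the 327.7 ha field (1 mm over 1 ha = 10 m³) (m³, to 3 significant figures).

480000 m³

Tmean = (28.8 + 20.9)/2 = 24.85 °C
ET₀ = 0.0023 × 15.20 × (24.85 + 17.8) × √7.9 = 0.0023 × 15.20 × 42.65 × 2.8107 = 4.1909 mm/d
ETc = Kc × ET₀ = 1.03 × 4.1909 = 4.3166 mm/d
Crop demand D = ETc × 30 d = 4.3166 × 30 = 129.498 mm
D − Pe = 129.498 − 21.2 = 108.298 mm
Gross irrigation = 108.298 / 0.74 = 146.349 mm
Volume = 146.349 mm × 327.7 ha × 10 = 479585.7 m³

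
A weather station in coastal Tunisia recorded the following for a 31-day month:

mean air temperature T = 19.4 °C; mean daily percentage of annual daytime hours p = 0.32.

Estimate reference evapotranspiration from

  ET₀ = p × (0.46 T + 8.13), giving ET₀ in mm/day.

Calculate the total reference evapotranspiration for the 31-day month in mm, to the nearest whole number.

ET₀ = 0.32 × (0.46 × 19.4 + 8.13) = 0.32 × 17.054 = 5.4573 mm/d
Monthly total = 5.4573 × 31 = 169.176 mm

169 mm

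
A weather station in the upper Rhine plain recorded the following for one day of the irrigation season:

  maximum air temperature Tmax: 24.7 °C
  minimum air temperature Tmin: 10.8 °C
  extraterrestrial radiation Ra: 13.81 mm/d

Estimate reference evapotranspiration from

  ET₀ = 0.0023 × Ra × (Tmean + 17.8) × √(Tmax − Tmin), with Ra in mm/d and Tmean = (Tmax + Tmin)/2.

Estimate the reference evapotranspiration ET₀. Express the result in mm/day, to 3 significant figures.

4.21 mm/day

Tmean = (24.7 + 10.8)/2 = 17.75 °C
ET₀ = 0.0023 × 13.81 × (17.75 + 17.8) × √13.9 = 0.0023 × 13.81 × 35.55 × 3.7283 = 4.2099 mm/d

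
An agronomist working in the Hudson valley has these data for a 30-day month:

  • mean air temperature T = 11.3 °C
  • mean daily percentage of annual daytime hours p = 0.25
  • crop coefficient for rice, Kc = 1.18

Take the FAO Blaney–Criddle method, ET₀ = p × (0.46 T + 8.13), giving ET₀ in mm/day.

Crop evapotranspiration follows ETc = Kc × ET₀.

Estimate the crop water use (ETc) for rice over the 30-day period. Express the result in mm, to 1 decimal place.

ET₀ = 0.25 × (0.46 × 11.3 + 8.13) = 0.25 × 13.328 = 3.3320 mm/d
ETc = Kc × ET₀ = 1.18 × 3.3320 = 3.9318 mm/d
Over 30 days: 3.9318 × 30 = 117.954 mm

118.0 mm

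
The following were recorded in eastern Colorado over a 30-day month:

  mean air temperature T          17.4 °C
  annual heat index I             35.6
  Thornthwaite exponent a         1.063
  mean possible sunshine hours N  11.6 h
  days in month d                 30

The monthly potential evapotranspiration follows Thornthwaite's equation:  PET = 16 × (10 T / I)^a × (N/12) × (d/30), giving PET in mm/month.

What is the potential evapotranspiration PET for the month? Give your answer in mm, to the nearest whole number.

84 mm

10T/I = 10 × 17.4 / 35.6 = 4.8876
(10T/I)^a = 4.8876^1.063 = 5.4014
Uncorrected PET = 16 × 5.4014 = 86.422 mm
Correction = (N/12)(d/30) = (11.6/12)(30/30) = 0.9667
PET = 86.422 × 0.9667 = 83.544 mm/month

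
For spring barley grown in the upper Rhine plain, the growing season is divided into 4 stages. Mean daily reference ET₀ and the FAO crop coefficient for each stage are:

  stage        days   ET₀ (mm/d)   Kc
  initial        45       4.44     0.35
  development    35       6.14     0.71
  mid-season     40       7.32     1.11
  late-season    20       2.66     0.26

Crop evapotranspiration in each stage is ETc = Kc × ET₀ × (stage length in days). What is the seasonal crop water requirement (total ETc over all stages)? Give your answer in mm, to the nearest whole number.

initial: 0.35 × 4.44 × 45 = 69.93 mm
development: 0.71 × 6.14 × 35 = 152.58 mm
mid-season: 1.11 × 7.32 × 40 = 325.01 mm
late-season: 0.26 × 2.66 × 20 = 13.83 mm
Seasonal total = 561.35 mm

561 mm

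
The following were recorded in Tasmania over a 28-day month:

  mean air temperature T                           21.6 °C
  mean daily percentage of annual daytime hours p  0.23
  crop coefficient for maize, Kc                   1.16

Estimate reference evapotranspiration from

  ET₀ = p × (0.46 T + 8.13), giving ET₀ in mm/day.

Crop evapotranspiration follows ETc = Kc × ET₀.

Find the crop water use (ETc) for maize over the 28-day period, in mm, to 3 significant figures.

ET₀ = 0.23 × (0.46 × 21.6 + 8.13) = 0.23 × 18.066 = 4.1552 mm/d
ETc = Kc × ET₀ = 1.16 × 4.1552 = 4.8200 mm/d
Over 28 days: 4.8200 × 28 = 134.960 mm

135 mm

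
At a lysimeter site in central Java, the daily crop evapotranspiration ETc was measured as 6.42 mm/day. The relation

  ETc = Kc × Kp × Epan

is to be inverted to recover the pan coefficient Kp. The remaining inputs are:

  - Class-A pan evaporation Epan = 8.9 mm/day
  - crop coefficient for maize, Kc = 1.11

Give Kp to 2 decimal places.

0.65

ETc = Kc × Kp × Epan  ⇒  Kp = ETc / (Kc × Epan)
Kp = 6.42 / (1.11 × 8.9) = 6.42 / 9.879 = 0.6499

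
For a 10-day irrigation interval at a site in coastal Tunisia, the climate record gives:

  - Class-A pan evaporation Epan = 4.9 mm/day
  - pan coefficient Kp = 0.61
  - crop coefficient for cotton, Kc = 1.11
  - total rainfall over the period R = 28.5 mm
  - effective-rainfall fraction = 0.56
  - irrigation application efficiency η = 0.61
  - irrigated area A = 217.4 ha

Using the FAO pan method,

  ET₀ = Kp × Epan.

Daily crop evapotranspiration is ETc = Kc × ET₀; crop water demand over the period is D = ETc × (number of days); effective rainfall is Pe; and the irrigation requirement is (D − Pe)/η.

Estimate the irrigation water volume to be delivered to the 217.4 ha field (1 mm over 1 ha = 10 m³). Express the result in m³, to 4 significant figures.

ET₀ = 0.61 × 4.9 = 2.9890 mm/d
ETc = Kc × ET₀ = 1.11 × 2.9890 = 3.3178 mm/d
Crop demand D = ETc × 10 d = 3.3178 × 10 = 33.178 mm
Pe = 0.56 × 28.5 = 15.960 mm
D − Pe = 33.178 − 15.960 = 17.218 mm
Gross irrigation = 17.218 / 0.61 = 28.226 mm
Volume = 28.226 mm × 217.4 ha × 10 = 61363.3 m³

61360 m³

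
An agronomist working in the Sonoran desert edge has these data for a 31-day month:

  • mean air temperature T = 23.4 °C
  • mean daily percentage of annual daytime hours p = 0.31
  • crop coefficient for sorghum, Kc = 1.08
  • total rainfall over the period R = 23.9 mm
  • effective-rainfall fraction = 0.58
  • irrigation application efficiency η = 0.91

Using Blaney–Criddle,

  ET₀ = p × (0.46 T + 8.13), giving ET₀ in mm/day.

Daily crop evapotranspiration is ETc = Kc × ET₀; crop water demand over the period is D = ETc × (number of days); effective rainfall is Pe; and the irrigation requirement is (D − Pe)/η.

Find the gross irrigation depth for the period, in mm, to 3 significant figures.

ET₀ = 0.31 × (0.46 × 23.4 + 8.13) = 0.31 × 18.894 = 5.8571 mm/d
ETc = Kc × ET₀ = 1.08 × 5.8571 = 6.3257 mm/d
Crop demand D = ETc × 31 d = 6.3257 × 31 = 196.097 mm
Pe = 0.58 × 23.9 = 13.862 mm
D − Pe = 196.097 − 13.862 = 182.235 mm
Gross irrigation = 182.235 / 0.91 = 200.258 mm

200 mm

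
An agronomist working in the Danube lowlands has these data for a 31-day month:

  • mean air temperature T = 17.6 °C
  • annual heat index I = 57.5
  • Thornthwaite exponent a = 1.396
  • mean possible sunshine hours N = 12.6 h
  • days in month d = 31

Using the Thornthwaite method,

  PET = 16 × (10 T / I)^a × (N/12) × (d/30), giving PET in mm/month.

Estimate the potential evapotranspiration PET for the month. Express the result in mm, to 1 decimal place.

10T/I = 10 × 17.6 / 57.5 = 3.0609
(10T/I)^a = 3.0609^1.396 = 4.7670
Uncorrected PET = 16 × 4.7670 = 76.272 mm
Correction = (N/12)(d/30) = (12.6/12)(31/30) = 1.0850
PET = 76.272 × 1.0850 = 82.755 mm/month

82.8 mm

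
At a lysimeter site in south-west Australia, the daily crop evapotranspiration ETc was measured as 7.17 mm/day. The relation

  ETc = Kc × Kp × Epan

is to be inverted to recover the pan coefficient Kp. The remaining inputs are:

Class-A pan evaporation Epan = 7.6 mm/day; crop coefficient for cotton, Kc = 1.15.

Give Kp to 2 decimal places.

0.82

ETc = Kc × Kp × Epan  ⇒  Kp = ETc / (Kc × Epan)
Kp = 7.17 / (1.15 × 7.6) = 7.17 / 8.740 = 0.8204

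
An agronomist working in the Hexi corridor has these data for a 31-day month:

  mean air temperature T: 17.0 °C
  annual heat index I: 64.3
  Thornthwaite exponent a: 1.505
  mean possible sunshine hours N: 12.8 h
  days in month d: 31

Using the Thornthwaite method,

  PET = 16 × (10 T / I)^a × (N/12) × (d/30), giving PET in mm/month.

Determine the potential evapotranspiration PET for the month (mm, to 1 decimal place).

76.2 mm

10T/I = 10 × 17.0 / 64.3 = 2.6439
(10T/I)^a = 2.6439^1.505 = 4.3200
Uncorrected PET = 16 × 4.3200 = 69.120 mm
Correction = (N/12)(d/30) = (12.8/12)(31/30) = 1.1022
PET = 69.120 × 1.1022 = 76.184 mm/month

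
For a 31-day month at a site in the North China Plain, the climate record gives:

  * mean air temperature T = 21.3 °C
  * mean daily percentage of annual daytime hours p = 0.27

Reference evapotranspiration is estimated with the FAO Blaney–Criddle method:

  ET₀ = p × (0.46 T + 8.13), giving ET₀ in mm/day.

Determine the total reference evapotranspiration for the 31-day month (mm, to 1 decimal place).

150.1 mm

ET₀ = 0.27 × (0.46 × 21.3 + 8.13) = 0.27 × 17.928 = 4.8406 mm/d
Monthly total = 4.8406 × 31 = 150.059 mm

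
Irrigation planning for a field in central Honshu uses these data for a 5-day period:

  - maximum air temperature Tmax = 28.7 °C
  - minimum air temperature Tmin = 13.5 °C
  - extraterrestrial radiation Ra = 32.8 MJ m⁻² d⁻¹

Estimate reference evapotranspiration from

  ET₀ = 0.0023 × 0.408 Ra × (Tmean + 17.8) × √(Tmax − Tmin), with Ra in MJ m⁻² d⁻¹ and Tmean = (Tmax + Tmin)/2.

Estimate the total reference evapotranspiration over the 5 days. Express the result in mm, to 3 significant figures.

Tmean = (28.7 + 13.5)/2 = 21.10 °C
0.408 Ra = 0.408 × 32.8 = 13.3824 mm/d equivalent
ET₀ = 0.0023 × 13.3824 × (21.10 + 17.8) × √15.2 = 0.0023 × 13.3824 × 38.90 × 3.8987 = 4.6680 mm/d
Over 5 days: 4.6680 × 5 = 23.340 mm

23.3 mm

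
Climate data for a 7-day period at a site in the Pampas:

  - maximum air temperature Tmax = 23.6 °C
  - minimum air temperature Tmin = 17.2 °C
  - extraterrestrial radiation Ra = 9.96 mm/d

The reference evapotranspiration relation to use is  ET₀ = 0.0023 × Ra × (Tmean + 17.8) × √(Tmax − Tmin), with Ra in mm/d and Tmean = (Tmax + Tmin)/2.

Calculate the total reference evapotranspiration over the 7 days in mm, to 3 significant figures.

15.5 mm

Tmean = (23.6 + 17.2)/2 = 20.40 °C
ET₀ = 0.0023 × 9.96 × (20.40 + 17.8) × √6.4 = 0.0023 × 9.96 × 38.20 × 2.5298 = 2.2138 mm/d
Over 7 days: 2.2138 × 7 = 15.497 mm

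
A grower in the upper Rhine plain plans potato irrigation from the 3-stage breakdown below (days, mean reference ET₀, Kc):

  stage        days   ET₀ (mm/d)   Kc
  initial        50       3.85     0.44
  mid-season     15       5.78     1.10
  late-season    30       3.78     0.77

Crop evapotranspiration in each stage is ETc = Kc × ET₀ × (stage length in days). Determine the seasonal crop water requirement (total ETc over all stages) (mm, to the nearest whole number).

267 mm

initial: 0.44 × 3.85 × 50 = 84.70 mm
mid-season: 1.10 × 5.78 × 15 = 95.37 mm
late-season: 0.77 × 3.78 × 30 = 87.32 mm
Seasonal total = 267.39 mm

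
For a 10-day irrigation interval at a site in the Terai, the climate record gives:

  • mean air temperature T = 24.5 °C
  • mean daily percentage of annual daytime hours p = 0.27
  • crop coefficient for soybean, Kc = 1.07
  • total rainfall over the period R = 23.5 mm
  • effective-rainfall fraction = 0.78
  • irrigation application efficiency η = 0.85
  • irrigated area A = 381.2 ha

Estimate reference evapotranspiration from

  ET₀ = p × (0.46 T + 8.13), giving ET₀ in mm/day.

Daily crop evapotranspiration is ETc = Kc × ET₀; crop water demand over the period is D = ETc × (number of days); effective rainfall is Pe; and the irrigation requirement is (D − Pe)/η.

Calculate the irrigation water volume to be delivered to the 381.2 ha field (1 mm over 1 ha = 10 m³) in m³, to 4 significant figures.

169100 m³

ET₀ = 0.27 × (0.46 × 24.5 + 8.13) = 0.27 × 19.400 = 5.2380 mm/d
ETc = Kc × ET₀ = 1.07 × 5.2380 = 5.6047 mm/d
Crop demand D = ETc × 10 d = 5.6047 × 10 = 56.047 mm
Pe = 0.78 × 23.5 = 18.330 mm
D − Pe = 56.047 − 18.330 = 37.717 mm
Gross irrigation = 37.717 / 0.85 = 44.373 mm
Volume = 44.373 mm × 381.2 ha × 10 = 169149.9 m³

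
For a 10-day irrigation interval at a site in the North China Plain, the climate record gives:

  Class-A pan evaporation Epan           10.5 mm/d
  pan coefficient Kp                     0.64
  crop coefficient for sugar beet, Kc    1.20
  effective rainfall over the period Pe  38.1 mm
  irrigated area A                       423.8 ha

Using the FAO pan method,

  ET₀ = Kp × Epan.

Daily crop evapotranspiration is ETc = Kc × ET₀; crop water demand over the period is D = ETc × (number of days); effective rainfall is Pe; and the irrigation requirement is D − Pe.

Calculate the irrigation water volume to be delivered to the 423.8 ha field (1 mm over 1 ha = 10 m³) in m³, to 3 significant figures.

180000 m³

ET₀ = 0.64 × 10.5 = 6.7200 mm/d
ETc = Kc × ET₀ = 1.20 × 6.7200 = 8.0640 mm/d
Crop demand D = ETc × 10 d = 8.0640 × 10 = 80.640 mm
D − Pe = 80.640 − 38.1 = 42.540 mm
Volume = 42.540 mm × 423.8 ha × 10 = 180284.5 m³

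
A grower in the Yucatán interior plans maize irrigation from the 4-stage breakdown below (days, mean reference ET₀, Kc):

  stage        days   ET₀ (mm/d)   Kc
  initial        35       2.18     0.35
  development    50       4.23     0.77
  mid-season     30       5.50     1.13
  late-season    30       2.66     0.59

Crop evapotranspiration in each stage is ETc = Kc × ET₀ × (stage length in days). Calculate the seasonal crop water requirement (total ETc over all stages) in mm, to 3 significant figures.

423 mm

initial: 0.35 × 2.18 × 35 = 26.71 mm
development: 0.77 × 4.23 × 50 = 162.86 mm
mid-season: 1.13 × 5.50 × 30 = 186.45 mm
late-season: 0.59 × 2.66 × 30 = 47.08 mm
Seasonal total = 423.10 mm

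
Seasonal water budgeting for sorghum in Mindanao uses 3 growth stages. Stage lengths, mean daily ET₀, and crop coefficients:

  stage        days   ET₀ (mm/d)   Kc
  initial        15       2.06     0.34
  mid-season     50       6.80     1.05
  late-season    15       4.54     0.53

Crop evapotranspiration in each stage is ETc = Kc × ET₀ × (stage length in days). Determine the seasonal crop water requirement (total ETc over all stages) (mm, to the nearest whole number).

initial: 0.34 × 2.06 × 15 = 10.51 mm
mid-season: 1.05 × 6.80 × 50 = 357.00 mm
late-season: 0.53 × 4.54 × 15 = 36.09 mm
Seasonal total = 403.60 mm

404 mm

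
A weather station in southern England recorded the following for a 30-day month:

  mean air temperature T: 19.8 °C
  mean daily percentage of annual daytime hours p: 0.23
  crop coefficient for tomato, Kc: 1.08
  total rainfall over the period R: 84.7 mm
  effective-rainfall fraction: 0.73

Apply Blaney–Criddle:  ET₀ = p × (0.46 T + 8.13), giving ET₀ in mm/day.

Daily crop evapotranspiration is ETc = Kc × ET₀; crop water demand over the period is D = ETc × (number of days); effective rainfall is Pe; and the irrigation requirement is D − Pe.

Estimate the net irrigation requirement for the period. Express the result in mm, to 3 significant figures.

66.6 mm

ET₀ = 0.23 × (0.46 × 19.8 + 8.13) = 0.23 × 17.238 = 3.9647 mm/d
ETc = Kc × ET₀ = 1.08 × 3.9647 = 4.2819 mm/d
Crop demand D = ETc × 30 d = 4.2819 × 30 = 128.457 mm
Pe = 0.73 × 84.7 = 61.831 mm
D − Pe = 128.457 − 61.831 = 66.626 mm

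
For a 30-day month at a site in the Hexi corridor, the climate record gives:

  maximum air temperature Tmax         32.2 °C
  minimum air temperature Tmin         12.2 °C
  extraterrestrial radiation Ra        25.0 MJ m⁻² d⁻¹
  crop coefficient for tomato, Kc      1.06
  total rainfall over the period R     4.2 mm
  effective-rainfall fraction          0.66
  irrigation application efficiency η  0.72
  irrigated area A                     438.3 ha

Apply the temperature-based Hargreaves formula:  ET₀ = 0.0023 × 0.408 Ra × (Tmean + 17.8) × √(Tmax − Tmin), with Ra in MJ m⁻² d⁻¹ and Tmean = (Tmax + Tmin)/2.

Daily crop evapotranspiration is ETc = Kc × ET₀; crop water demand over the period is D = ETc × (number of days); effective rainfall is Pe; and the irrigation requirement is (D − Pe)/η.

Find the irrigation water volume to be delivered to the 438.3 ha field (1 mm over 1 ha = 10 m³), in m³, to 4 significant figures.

Tmean = (32.2 + 12.2)/2 = 22.20 °C
0.408 Ra = 0.408 × 25.0 = 10.2000 mm/d equivalent
ET₀ = 0.0023 × 10.2000 × (22.20 + 17.8) × √20.0 = 0.0023 × 10.2000 × 40.00 × 4.4721 = 4.1966 mm/d
ETc = Kc × ET₀ = 1.06 × 4.1966 = 4.4484 mm/d
Crop demand D = ETc × 30 d = 4.4484 × 30 = 133.452 mm
Pe = 0.66 × 4.2 = 2.772 mm
D − Pe = 133.452 − 2.772 = 130.680 mm
Gross irrigation = 130.680 / 0.72 = 181.500 mm
Volume = 181.500 mm × 438.3 ha × 10 = 795514.5 m³

795500 m³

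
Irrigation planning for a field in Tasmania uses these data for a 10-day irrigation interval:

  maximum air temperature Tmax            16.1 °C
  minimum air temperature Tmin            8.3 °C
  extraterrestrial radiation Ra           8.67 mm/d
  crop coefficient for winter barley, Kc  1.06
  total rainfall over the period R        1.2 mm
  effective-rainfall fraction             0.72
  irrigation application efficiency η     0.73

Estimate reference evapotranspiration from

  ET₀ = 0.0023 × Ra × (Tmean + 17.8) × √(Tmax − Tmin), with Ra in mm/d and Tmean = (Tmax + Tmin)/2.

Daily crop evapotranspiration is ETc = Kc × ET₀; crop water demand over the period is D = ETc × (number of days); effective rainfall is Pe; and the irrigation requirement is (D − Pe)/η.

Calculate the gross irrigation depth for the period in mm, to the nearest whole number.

Tmean = (16.1 + 8.3)/2 = 12.20 °C
ET₀ = 0.0023 × 8.67 × (12.20 + 17.8) × √7.8 = 0.0023 × 8.67 × 30.00 × 2.7928 = 1.6707 mm/d
ETc = Kc × ET₀ = 1.06 × 1.6707 = 1.7709 mm/d
Crop demand D = ETc × 10 d = 1.7709 × 10 = 17.709 mm
Pe = 0.72 × 1.2 = 0.864 mm
D − Pe = 17.709 − 0.864 = 16.845 mm
Gross irrigation = 16.845 / 0.73 = 23.075 mm

23 mm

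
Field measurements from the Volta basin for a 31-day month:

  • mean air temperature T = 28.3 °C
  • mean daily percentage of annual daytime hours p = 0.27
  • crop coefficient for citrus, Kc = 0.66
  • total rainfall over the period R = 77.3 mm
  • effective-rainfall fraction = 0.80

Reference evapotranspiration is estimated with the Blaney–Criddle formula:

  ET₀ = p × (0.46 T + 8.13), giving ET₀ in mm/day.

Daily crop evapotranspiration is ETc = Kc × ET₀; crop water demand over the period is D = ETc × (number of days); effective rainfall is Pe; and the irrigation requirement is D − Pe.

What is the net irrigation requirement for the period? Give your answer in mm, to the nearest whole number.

55 mm

ET₀ = 0.27 × (0.46 × 28.3 + 8.13) = 0.27 × 21.148 = 5.7100 mm/d
ETc = Kc × ET₀ = 0.66 × 5.7100 = 3.7686 mm/d
Crop demand D = ETc × 31 d = 3.7686 × 31 = 116.827 mm
Pe = 0.80 × 77.3 = 61.840 mm
D − Pe = 116.827 − 61.840 = 54.987 mm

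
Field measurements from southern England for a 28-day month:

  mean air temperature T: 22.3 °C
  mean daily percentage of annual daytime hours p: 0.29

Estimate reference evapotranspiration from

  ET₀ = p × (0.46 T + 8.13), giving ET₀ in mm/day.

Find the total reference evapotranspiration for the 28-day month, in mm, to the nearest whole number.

ET₀ = 0.29 × (0.46 × 22.3 + 8.13) = 0.29 × 18.388 = 5.3325 mm/d
Monthly total = 5.3325 × 28 = 149.310 mm

149 mm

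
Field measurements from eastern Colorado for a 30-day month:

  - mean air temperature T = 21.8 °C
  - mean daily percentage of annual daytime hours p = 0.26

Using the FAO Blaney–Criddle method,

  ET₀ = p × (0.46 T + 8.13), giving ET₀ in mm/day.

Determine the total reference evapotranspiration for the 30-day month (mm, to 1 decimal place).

141.6 mm

ET₀ = 0.26 × (0.46 × 21.8 + 8.13) = 0.26 × 18.158 = 4.7211 mm/d
Monthly total = 4.7211 × 30 = 141.633 mm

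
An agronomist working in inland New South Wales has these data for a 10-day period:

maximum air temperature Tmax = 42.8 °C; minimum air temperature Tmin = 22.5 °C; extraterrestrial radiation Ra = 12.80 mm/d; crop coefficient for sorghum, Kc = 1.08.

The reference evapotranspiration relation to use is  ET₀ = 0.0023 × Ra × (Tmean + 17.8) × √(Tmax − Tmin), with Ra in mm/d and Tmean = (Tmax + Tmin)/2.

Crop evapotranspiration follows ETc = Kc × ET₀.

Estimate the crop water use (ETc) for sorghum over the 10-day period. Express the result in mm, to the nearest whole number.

72 mm

Tmean = (42.8 + 22.5)/2 = 32.65 °C
ET₀ = 0.0023 × 12.80 × (32.65 + 17.8) × √20.3 = 0.0023 × 12.80 × 50.45 × 4.5056 = 6.6919 mm/d
ETc = Kc × ET₀ = 1.08 × 6.6919 = 7.2273 mm/d
Over 10 days: 7.2273 × 10 = 72.273 mm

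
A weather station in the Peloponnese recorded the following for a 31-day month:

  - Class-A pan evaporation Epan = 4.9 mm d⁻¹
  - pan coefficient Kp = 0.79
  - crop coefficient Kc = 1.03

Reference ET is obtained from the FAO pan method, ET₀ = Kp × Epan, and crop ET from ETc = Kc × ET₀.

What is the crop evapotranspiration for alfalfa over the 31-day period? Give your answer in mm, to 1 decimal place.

123.6 mm

ET₀ = 0.79 × 4.9 = 3.8710 mm/d
ETc = Kc × ET₀ = 1.03 × 3.8710 = 3.9871 mm/d
Over 31 days: 3.9871 × 31 = 123.600 mm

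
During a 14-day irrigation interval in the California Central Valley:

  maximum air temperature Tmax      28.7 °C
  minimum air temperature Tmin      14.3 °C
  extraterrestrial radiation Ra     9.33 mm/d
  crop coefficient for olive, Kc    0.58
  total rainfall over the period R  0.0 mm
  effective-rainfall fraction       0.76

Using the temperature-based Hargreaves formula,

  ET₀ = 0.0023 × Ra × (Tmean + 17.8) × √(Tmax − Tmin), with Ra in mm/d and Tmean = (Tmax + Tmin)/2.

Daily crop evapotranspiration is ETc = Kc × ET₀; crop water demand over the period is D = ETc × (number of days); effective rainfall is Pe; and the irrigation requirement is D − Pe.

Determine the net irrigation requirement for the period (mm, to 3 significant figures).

Tmean = (28.7 + 14.3)/2 = 21.50 °C
ET₀ = 0.0023 × 9.33 × (21.50 + 17.8) × √14.4 = 0.0023 × 9.33 × 39.30 × 3.7947 = 3.2002 mm/d
ETc = Kc × ET₀ = 0.58 × 3.2002 = 1.8561 mm/d
Crop demand D = ETc × 14 d = 1.8561 × 14 = 25.985 mm
Pe = 0.76 × 0.0 = 0.000 mm
D − Pe = 25.985 − 0.000 = 25.985 mm

26.0 mm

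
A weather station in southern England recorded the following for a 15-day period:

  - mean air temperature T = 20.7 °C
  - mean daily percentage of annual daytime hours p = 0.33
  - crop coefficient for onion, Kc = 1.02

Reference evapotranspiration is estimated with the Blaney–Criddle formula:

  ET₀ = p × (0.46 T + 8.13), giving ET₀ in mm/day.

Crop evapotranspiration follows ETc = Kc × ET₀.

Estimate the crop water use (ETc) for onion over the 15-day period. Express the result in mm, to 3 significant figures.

ET₀ = 0.33 × (0.46 × 20.7 + 8.13) = 0.33 × 17.652 = 5.8252 mm/d
ETc = Kc × ET₀ = 1.02 × 5.8252 = 5.9417 mm/d
Over 15 days: 5.9417 × 15 = 89.126 mm

89.1 mm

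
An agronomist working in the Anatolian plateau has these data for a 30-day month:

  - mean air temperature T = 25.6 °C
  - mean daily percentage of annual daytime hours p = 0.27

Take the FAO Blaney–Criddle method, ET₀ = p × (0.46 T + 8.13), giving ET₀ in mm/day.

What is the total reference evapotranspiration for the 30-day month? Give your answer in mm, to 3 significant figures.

ET₀ = 0.27 × (0.46 × 25.6 + 8.13) = 0.27 × 19.906 = 5.3746 mm/d
Monthly total = 5.3746 × 30 = 161.238 mm

161 mm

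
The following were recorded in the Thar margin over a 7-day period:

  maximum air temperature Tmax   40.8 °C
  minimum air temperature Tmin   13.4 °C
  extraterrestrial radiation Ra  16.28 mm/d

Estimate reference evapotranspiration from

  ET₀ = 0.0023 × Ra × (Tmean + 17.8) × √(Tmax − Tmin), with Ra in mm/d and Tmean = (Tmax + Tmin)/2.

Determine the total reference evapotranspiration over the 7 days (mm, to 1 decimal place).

61.6 mm

Tmean = (40.8 + 13.4)/2 = 27.10 °C
ET₀ = 0.0023 × 16.28 × (27.10 + 17.8) × √27.4 = 0.0023 × 16.28 × 44.90 × 5.2345 = 8.8004 mm/d
Over 7 days: 8.8004 × 7 = 61.603 mm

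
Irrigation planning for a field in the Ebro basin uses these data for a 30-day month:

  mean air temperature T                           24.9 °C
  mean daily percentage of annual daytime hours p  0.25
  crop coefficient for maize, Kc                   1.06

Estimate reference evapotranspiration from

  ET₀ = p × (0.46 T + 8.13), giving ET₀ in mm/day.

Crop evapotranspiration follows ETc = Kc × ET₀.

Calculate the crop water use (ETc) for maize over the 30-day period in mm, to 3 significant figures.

ET₀ = 0.25 × (0.46 × 24.9 + 8.13) = 0.25 × 19.584 = 4.8960 mm/d
ETc = Kc × ET₀ = 1.06 × 4.8960 = 5.1898 mm/d
Over 30 days: 5.1898 × 30 = 155.694 mm

156 mm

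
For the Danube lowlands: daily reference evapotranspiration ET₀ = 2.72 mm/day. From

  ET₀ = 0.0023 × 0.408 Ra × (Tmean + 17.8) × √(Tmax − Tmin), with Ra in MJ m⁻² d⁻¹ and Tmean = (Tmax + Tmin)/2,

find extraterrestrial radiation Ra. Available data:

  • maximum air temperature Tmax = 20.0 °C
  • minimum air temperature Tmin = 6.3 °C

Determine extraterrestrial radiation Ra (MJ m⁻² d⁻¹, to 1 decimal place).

Tmean = (20.0+6.3)/2 = 13.15 °C; ΔT = 13.7
Ra = ET₀ / [0.0023 × 0.408 × (Tmean+17.8) × √ΔT]
   = 2.72 / (0.0023 × 0.408 × 30.95 × 3.7014) = 25.302 MJ m⁻² d⁻¹

25.3 MJ m⁻² d⁻¹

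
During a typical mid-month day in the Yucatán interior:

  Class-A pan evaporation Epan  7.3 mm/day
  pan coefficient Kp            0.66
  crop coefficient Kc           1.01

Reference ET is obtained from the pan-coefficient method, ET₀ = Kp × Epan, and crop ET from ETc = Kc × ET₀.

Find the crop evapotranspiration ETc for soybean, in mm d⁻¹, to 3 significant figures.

ET₀ = 0.66 × 7.3 = 4.8180 mm/d
ETc = Kc × ET₀ = 1.01 × 4.8180 = 4.8662 mm/d

4.87 mm d⁻¹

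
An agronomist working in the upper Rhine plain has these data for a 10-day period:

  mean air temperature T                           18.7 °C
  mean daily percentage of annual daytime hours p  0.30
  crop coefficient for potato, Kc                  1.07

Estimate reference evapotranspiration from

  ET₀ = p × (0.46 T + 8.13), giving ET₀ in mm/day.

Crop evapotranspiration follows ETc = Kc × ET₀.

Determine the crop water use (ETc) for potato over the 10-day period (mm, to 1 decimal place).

ET₀ = 0.30 × (0.46 × 18.7 + 8.13) = 0.30 × 16.732 = 5.0196 mm/d
ETc = Kc × ET₀ = 1.07 × 5.0196 = 5.3710 mm/d
Over 10 days: 5.3710 × 10 = 53.710 mm

53.7 mm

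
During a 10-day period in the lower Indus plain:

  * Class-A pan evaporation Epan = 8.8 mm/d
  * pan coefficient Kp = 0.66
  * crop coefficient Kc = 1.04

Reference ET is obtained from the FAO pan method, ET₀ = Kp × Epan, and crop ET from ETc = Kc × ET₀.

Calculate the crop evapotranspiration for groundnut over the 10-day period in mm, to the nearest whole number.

60 mm

ET₀ = 0.66 × 8.8 = 5.8080 mm/d
ETc = Kc × ET₀ = 1.04 × 5.8080 = 6.0403 mm/d
Over 10 days: 6.0403 × 10 = 60.403 mm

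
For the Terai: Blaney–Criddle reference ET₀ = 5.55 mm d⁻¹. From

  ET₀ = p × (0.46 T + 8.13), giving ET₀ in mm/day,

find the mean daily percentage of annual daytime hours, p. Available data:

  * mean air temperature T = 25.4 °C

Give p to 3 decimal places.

p = ET₀ / (0.46 T + 8.13) = 5.55 / (0.46 × 25.4 + 8.13) = 5.55 / 19.814 = 0.2801

0.280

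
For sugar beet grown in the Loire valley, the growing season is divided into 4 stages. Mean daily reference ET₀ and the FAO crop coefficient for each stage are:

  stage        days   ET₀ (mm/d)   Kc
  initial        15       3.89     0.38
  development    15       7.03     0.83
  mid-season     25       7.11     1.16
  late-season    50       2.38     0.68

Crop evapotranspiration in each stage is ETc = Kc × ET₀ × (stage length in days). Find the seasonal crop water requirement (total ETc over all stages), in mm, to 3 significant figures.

397 mm

initial: 0.38 × 3.89 × 15 = 22.17 mm
development: 0.83 × 7.03 × 15 = 87.52 mm
mid-season: 1.16 × 7.11 × 25 = 206.19 mm
late-season: 0.68 × 2.38 × 50 = 80.92 mm
Seasonal total = 396.80 mm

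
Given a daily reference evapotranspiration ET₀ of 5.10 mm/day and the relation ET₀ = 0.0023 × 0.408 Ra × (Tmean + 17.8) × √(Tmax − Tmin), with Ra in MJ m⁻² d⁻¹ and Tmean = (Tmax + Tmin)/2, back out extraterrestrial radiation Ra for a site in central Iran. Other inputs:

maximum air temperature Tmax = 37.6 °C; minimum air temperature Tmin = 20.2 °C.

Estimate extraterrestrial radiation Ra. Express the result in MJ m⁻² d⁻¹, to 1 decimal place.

Tmean = (37.6+20.2)/2 = 28.90 °C; ΔT = 17.4
Ra = ET₀ / [0.0023 × 0.408 × (Tmean+17.8) × √ΔT]
   = 5.10 / (0.0023 × 0.408 × 46.70 × 4.1713) = 27.899 MJ m⁻² d⁻¹

27.9 MJ m⁻² d⁻¹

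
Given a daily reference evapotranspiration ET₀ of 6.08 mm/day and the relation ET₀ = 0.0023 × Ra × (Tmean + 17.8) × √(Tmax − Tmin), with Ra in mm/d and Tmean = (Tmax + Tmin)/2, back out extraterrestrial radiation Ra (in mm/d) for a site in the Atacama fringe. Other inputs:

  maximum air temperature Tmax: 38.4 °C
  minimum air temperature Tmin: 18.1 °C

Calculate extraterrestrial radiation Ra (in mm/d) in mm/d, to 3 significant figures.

12.7 mm/d

Tmean = 28.25 °C; √ΔT = 4.5056
Ra = ET₀ / [0.0023 × (Tmean+17.8) × √ΔT] = 6.08 / (0.0023 × 46.05 × 4.5056) = 12.741 mm/d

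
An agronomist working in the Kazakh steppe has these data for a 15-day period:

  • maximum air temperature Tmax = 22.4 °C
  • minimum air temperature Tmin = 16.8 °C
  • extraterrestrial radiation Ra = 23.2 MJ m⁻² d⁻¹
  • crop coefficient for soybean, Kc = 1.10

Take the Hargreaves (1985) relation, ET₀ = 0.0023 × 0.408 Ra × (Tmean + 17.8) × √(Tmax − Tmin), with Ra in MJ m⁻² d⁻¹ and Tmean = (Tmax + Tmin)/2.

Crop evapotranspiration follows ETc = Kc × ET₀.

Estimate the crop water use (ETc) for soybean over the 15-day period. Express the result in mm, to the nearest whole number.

32 mm

Tmean = (22.4 + 16.8)/2 = 19.60 °C
0.408 Ra = 0.408 × 23.2 = 9.4656 mm/d equivalent
ET₀ = 0.0023 × 9.4656 × (19.60 + 17.8) × √5.6 = 0.0023 × 9.4656 × 37.40 × 2.3664 = 1.9268 mm/d
ETc = Kc × ET₀ = 1.10 × 1.9268 = 2.1195 mm/d
Over 15 days: 2.1195 × 15 = 31.793 mm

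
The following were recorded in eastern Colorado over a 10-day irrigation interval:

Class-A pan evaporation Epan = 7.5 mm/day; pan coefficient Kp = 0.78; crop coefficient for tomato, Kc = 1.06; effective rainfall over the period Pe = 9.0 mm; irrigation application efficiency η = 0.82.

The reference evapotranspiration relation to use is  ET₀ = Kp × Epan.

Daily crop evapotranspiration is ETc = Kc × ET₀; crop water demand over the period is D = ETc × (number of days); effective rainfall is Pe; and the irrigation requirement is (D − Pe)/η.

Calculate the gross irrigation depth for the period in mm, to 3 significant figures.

ET₀ = 0.78 × 7.5 = 5.8500 mm/d
ETc = Kc × ET₀ = 1.06 × 5.8500 = 6.2010 mm/d
Crop demand D = ETc × 10 d = 6.2010 × 10 = 62.010 mm
D − Pe = 62.010 − 9.0 = 53.010 mm
Gross irrigation = 53.010 / 0.82 = 64.646 mm

64.6 mm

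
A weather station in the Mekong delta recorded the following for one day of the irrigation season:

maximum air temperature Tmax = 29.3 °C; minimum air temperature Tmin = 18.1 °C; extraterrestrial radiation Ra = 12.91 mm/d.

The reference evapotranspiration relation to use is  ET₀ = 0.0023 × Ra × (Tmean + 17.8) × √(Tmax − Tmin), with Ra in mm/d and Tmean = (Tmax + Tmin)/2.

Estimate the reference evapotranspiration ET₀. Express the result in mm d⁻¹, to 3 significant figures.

4.12 mm d⁻¹

Tmean = (29.3 + 18.1)/2 = 23.70 °C
ET₀ = 0.0023 × 12.91 × (23.70 + 17.8) × √11.2 = 0.0023 × 12.91 × 41.50 × 3.3466 = 4.1239 mm/d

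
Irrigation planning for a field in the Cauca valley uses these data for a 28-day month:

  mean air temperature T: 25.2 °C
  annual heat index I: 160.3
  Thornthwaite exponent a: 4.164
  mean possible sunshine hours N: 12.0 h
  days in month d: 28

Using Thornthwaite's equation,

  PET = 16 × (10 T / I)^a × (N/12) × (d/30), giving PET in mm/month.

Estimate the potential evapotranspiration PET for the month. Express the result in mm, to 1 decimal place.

98.2 mm

10T/I = 10 × 25.2 / 160.3 = 1.5721
(10T/I)^a = 1.5721^4.164 = 6.5788
Uncorrected PET = 16 × 6.5788 = 105.261 mm
Correction = (N/12)(d/30) = (12.0/12)(28/30) = 0.9333
PET = 105.261 × 0.9333 = 98.240 mm/month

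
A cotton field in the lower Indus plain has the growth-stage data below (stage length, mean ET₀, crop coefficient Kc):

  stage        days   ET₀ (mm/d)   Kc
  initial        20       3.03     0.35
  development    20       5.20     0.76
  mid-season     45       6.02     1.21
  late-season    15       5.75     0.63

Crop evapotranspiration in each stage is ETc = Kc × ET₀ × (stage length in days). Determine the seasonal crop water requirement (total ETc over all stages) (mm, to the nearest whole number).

initial: 0.35 × 3.03 × 20 = 21.21 mm
development: 0.76 × 5.20 × 20 = 79.04 mm
mid-season: 1.21 × 6.02 × 45 = 327.79 mm
late-season: 0.63 × 5.75 × 15 = 54.34 mm
Seasonal total = 482.38 mm

482 mm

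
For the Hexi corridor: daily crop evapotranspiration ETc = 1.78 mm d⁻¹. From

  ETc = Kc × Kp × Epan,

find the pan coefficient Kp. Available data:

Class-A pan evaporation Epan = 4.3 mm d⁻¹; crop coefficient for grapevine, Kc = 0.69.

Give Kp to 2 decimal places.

0.60

ETc = Kc × Kp × Epan  ⇒  Kp = ETc / (Kc × Epan)
Kp = 1.78 / (0.69 × 4.3) = 1.78 / 2.967 = 0.5999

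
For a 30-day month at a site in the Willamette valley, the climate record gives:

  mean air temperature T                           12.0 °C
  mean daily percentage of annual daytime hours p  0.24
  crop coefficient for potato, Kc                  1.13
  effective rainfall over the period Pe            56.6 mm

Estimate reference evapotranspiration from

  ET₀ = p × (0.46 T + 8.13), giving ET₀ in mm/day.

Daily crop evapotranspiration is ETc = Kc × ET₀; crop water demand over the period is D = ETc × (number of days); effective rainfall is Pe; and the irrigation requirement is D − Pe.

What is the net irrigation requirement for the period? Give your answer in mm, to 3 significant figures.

54.5 mm

ET₀ = 0.24 × (0.46 × 12.0 + 8.13) = 0.24 × 13.650 = 3.2760 mm/d
ETc = Kc × ET₀ = 1.13 × 3.2760 = 3.7019 mm/d
Crop demand D = ETc × 30 d = 3.7019 × 30 = 111.057 mm
D − Pe = 111.057 − 56.6 = 54.457 mm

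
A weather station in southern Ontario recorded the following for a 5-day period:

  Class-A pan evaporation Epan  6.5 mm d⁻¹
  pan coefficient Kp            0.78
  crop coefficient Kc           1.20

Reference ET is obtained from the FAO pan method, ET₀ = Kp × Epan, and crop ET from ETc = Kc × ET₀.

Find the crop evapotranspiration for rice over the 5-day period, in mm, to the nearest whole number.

ET₀ = 0.78 × 6.5 = 5.0700 mm/d
ETc = Kc × ET₀ = 1.20 × 5.0700 = 6.0840 mm/d
Over 5 days: 6.0840 × 5 = 30.420 mm

30 mm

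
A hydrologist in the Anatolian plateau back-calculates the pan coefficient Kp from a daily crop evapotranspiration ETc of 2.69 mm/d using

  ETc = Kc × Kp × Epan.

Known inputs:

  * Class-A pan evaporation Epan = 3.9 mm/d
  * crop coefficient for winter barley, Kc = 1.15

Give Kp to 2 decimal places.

0.60

ETc = Kc × Kp × Epan  ⇒  Kp = ETc / (Kc × Epan)
Kp = 2.69 / (1.15 × 3.9) = 2.69 / 4.485 = 0.5998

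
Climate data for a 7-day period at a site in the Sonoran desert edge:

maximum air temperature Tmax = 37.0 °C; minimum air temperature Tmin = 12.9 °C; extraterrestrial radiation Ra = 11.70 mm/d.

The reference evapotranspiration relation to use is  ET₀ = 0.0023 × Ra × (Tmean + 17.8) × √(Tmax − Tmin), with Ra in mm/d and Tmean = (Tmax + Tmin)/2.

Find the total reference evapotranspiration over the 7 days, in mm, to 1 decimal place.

39.5 mm

Tmean = (37.0 + 12.9)/2 = 24.95 °C
ET₀ = 0.0023 × 11.70 × (24.95 + 17.8) × √24.1 = 0.0023 × 11.70 × 42.75 × 4.9092 = 5.6476 mm/d
Over 7 days: 5.6476 × 7 = 39.533 mm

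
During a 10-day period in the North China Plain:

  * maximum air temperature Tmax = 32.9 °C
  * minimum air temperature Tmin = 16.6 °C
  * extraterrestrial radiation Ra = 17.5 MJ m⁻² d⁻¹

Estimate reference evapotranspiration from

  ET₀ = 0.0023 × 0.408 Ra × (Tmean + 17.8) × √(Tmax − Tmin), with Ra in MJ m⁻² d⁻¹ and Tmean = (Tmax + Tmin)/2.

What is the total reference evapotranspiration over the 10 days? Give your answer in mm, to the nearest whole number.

Tmean = (32.9 + 16.6)/2 = 24.75 °C
0.408 Ra = 0.408 × 17.5 = 7.1400 mm/d equivalent
ET₀ = 0.0023 × 7.1400 × (24.75 + 17.8) × √16.3 = 0.0023 × 7.1400 × 42.55 × 4.0373 = 2.8211 mm/d
Over 10 days: 2.8211 × 10 = 28.211 mm

28 mm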